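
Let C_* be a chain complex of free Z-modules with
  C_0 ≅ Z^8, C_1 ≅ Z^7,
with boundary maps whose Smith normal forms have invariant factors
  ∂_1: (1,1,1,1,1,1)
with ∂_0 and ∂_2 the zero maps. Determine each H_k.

H_0: b_0 = 8 − 0 − 6 = 2; torsion from ∂_1 factors > 1: none. So H_0 ≅ Z^2.
H_1: b_1 = 7 − 6 − 0 = 1; torsion from ∂_2 factors > 1: none. So H_1 ≅ Z.

H_0 ≅ Z^2,  H_1 ≅ Z.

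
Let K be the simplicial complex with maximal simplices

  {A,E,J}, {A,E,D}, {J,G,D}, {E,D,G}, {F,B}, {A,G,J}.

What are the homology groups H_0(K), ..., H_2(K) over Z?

H_0 ≅ Z^2,  H_1 ≅ Z,  H_2 = 0.

Take the total order A < B < D < E < F < G < J on the vertex set. Then K (dimension 2) consists of the simplices:

  0-simplices (7): A, B, D, E, F, G, J
  1-simplices (11): AD, AE, AG, AJ, BF, DE, DG, DJ, EG, EJ, GJ
  2-simplices (5): ADE, AEJ, AGJ, DEG, DGJ

Hence C_0 ≅ Z^7, C_1 ≅ Z^11, C_2 ≅ Z^5.

Boundary ∂_1: C_1 → C_0 is given by ∂[p,q] = [q] − [p].
This gives a 7×11 integer matrix of rank 5; reducing to Smith normal form yields diagonal entries (1,1,1,1,1).

The boundary map ∂_2: C_2 → C_1 acts by ∂[p,q,r] = [q,r] − [p,r] + [p,q]. For instance
  ∂DGJ = GJ − DJ + DG,
  ∂AEJ = EJ − AJ + AE.
As a 11×5 matrix over Z this has rank 5, with invariant factors (1,1,1,1,1).

Now H_k = ker ∂_k / im ∂_{k+1}, so:

  H_0: rank C_0 − rank ∂_1 = 7 − 5 = 2, and the invariant factors of ∂_1 are all 1, so H_0 = Z^2.
  H_1: rank ker ∂_1 − rank ∂_2 = (11 − 5) − 5 = 1, and the invariant factors of ∂_2 are all 1, so H_1 = Z.
  H_2: rank ker ∂_2 − rank ∂_3 = (5 − 5) − 0 = 0, and there is no ∂_3, so H_2 = 0.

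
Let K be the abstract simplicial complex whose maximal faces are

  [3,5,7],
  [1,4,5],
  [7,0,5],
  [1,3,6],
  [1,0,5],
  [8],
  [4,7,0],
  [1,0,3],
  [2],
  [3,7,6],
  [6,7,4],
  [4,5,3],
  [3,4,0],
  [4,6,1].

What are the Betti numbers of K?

Order the vertices as 0 < 1 < 2 < 3 < 4 < 5 < 6 < 7 < 8. Listing each simplex with vertices in this order, K has dimension 2 with simplices:

  0-simplices (9): [0], [1], [2], [3], [4], [5], [6], [7], [8]
  1-simplices (18): [0,1], [0,3], [0,4], [0,5], [0,7], [1,3], [1,4], [1,5], [1,6], [3,4], [3,5], [3,6], [3,7], [4,5], [4,6], [4,7], [5,7], [6,7]
  2-simplices (12): [0,1,3], [0,1,5], [0,3,4], [0,4,7], [0,5,7], [1,3,6], [1,4,5], [1,4,6], [3,4,5], [3,5,7], [3,6,7], [4,6,7]

Hence C_0 ≅ Z^9, C_1 ≅ Z^18, C_2 ≅ Z^12.

∂_1: C_1 → C_0 sends each edge [p,q] (with p < q) to q − p.
The 9×18 boundary matrix has rank 6 and Smith normal form diag(1,1,1,1,1,1).

∂_2: C_2 → C_1 maps a triangle to the signed sum of its edges. For instance
  ∂[3,6,7] = [6,7] − [3,7] + [3,6],
  ∂[1,4,6] = [4,6] − [1,6] + [1,4].
The 18×12 boundary matrix has rank 12 and Smith normal form diag(1,1,1,1,1,1,1,1,1,1,1,2).

Reading off H_k = ker ∂_k / im ∂_{k+1}:

  H_0: rank C_0 − rank ∂_1 = 9 − 6 = 3, and the invariant factors of ∂_1 are all 1, so H_0 ≅ Z^3.
  H_1: rank ker ∂_1 − rank ∂_2 = (18 − 6) − 12 = 0, and ∂_2 has invariant factor 2 > 1, so H_1 ≅ Z_2.
  H_2: rank ker ∂_2 − rank ∂_3 = (12 − 12) − 0 = 0, and there is no ∂_3, so H_2 ≅ 0.

As a check, the Euler characteristic is 9 − 18 + 12 = 3, which agrees with 3 − 0 + 0 = 3.

Hence the Betti numbers are b_0 = 3, b_1 = 0, b_2 = 0.

b_0 = 3, b_1 = 0, b_2 = 0.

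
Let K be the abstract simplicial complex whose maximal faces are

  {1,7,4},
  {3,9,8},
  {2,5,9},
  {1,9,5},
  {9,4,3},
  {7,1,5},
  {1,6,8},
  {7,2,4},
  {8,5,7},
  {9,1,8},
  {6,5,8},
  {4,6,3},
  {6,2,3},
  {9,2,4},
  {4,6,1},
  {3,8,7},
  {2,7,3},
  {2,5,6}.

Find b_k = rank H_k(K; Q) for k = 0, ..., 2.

b_0 = 1, b_1 = 1, b_2 = 0.

Take the total order 1 < 2 < 3 < 4 < 5 < 6 < 7 < 8 < 9 on the vertex set. Then K (dimension 2) consists of the simplices:

  0-simplices (9): [1], [2], [3], [4], [5], [6], [7], [8], [9]
  1-simplices (27): (27 of them)
  2-simplices (18): [1,4,6], [1,4,7], [1,5,7], [1,5,9], [1,6,8], [1,8,9], [2,3,6], [2,3,7], [2,4,7], [2,4,9], [2,5,6], [2,5,9], [3,4,6], [3,4,9], [3,7,8], [3,8,9], [5,6,8], [5,7,8]

giving chain groups C_0 ≅ Z^9, C_1 ≅ Z^27, C_2 ≅ Z^18.

Boundary ∂_1: C_1 → C_0 is given by ∂[p,q] = [q] − [p].
The 9×27 boundary matrix has rank 8 and Smith normal form diag(1,1,1,1,1,1,1,1).

Boundary ∂_2: C_2 → C_1 maps a triangle to the signed sum of its edges. For instance
  ∂[2,4,7] = [4,7] − [2,7] + [2,4],
  ∂[2,5,6] = [5,6] − [2,6] + [2,5].
As a 27×18 matrix over Z this has rank 18, with invariant factors (1,1,1,1,1,1,1,1,1,1,1,1,1,1,1,1,1,2).

Now H_k = ker ∂_k / im ∂_{k+1}, so:

  H_0: rank C_0 − rank ∂_1 = 9 − 8 = 1, and the invariant factors of ∂_1 are all 1, so H_0 ≅ Z.
  H_1: rank ker ∂_1 − rank ∂_2 = (27 − 8) − 18 = 1, and ∂_2 has invariant factor 2 > 1, so H_1 ≅ Z ⊕ Z/2Z.
  H_2: rank ker ∂_2 − rank ∂_3 = (18 − 18) − 0 = 0, and there is no ∂_3, so H_2 ≅ 0.

Hence the Betti numbers are b_0 = 1, b_1 = 1, b_2 = 0.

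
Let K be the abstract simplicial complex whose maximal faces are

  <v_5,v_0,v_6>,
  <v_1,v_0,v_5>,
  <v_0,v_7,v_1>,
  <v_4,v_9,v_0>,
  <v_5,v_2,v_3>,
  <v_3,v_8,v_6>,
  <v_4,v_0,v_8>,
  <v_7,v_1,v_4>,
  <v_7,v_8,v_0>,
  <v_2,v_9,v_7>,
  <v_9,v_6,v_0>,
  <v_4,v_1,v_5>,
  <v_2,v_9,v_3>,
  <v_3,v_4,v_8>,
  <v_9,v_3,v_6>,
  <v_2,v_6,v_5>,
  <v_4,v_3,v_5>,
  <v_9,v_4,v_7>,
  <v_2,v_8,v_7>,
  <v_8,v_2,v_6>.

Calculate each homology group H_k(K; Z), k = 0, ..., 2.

K has 10 vertices, 30 edges, 20 triangles.
rank ∂_0 = 0, rank ∂_1 = 9 ⇒ b_0 = 10 − 0 − 9 = 1; all invariant factors of ∂_1 are 1 so no torsion. So H_0 = Z.
rank ∂_1 = 9, rank ∂_2 = 20 ⇒ b_1 = 30 − 9 − 20 = 1; ∂_2 has invariant factor(s) [2] giving torsion. So H_1 = Z × Z/2.
rank ∂_2 = 20, rank ∂_3 = 0 ⇒ b_2 = 20 − 20 − 0 = 0. So H_2 = 0.

H_0 = Z,  H_1 = Z × Z/2,  H_2 = 0.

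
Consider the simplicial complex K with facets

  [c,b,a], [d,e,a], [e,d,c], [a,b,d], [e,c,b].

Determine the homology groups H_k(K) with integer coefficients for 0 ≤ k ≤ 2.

We work with the vertex ordering a < b < c < d < e. The simplices of K, each written with vertices in increasing order, are:

  0-simplices (5): a, b, c, d, e
  1-simplices (10): ab, ac, ad, ae, bc, bd, be, cd, ce, de
  2-simplices (5): abc, abd, ade, bce, cde

so the chain groups are C_0 ≅ Z^5, C_1 ≅ Z^10, C_2 ≅ Z^5.

The boundary map ∂_1: C_1 → C_0 is given by ∂[p,q] = [q] − [p].
This gives a 5×10 integer matrix of rank 4; reducing to Smith normal form yields diagonal entries (1,1,1,1).

Boundary ∂_2: C_2 → C_1 acts by ∂[p,q,r] = [q,r] − [p,r] + [p,q]. For instance
  ∂ade = de − ae + ad,
  ∂cde = de − ce + cd.
The resulting 10×5 matrix has rank 5, and its Smith normal form has invariant factors (1,1,1,1,1).

Now H_k = ker ∂_k / im ∂_{k+1}, so:

  H_0: rank C_0 − rank ∂_1 = 5 − 4 = 1, and the invariant factors of ∂_1 are all 1, so H_0 = Z.
  H_1: rank ker ∂_1 − rank ∂_2 = (10 − 4) − 5 = 1, and the invariant factors of ∂_2 are all 1, so H_1 = Z.
  H_2: rank ker ∂_2 − rank ∂_3 = (5 − 5) − 0 = 0, and there is no ∂_3, so H_2 = 0.

As a check, the Euler characteristic is 5 − 10 + 5 = 0, which agrees with 1 − 1 + 0 = 0.
(K is a triangulation of the Möbius band.)

H_0 = Z,  H_1 = Z,  H_2 = 0.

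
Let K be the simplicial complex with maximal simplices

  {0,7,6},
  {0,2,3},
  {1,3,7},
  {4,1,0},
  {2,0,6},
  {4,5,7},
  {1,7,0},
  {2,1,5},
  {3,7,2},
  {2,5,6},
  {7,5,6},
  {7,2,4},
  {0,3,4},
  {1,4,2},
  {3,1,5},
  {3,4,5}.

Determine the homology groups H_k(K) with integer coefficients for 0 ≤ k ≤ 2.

H_0 = Z,  H_1 = Z^2,  H_2 = Z.

Fix the vertex order 0 < 1 < 2 < 3 < 4 < 5 < 6 < 7 and write every simplex with vertices in increasing order. Then dim K = 2 and the simplices of K are:

  0-simplices (8): [0], [1], [2], [3], [4], [5], [6], [7]
  1-simplices (24): (24 of them)
  2-simplices (16): [0,1,4], [0,1,7], [0,2,3], [0,2,6], [0,3,4], [0,6,7], [1,2,4], [1,2,5], [1,3,5], [1,3,7], [2,3,7], [2,4,7], [2,5,6], [3,4,5], [4,5,7], [5,6,7]

giving chain groups C_0 ≅ Z^8, C_1 ≅ Z^24, C_2 ≅ Z^16.

∂_1: C_1 → C_0 sends each edge [p,q] (with p < q) to q − p.
This gives a 8×24 integer matrix of rank 7; reducing to Smith normal form yields diagonal entries (1,1,1,1,1,1,1).

Boundary ∂_2: C_2 → C_1 acts by ∂[p,q,r] = [q,r] − [p,r] + [p,q]. For instance
  ∂[3,4,5] = [4,5] − [3,5] + [3,4],
  ∂[0,6,7] = [6,7] − [0,7] + [0,6].
This gives a 24×16 integer matrix of rank 15; reducing to Smith normal form yields diagonal entries (1,1,1,1,1,1,1,1,1,1,1,1,1,1,1).

Reading off H_k = ker ∂_k / im ∂_{k+1}:

  H_0: rank C_0 − rank ∂_1 = 8 − 7 = 1, and the invariant factors of ∂_1 are all 1, so H_0 = Z.
  H_1: rank ker ∂_1 − rank ∂_2 = (24 − 7) − 15 = 2, and the invariant factors of ∂_2 are all 1, so H_1 = Z^2.
  H_2: rank ker ∂_2 − rank ∂_3 = (16 − 15) − 0 = 1, and there is no ∂_3, so H_2 = Z.

(K is a triangulation of the torus T^2.)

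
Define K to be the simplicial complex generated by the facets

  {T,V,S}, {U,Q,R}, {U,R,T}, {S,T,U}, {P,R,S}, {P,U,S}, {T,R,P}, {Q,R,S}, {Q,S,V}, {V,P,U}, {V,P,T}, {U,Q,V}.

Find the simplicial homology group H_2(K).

Fix the vertex order P < Q < R < S < T < U < V and write every simplex with vertices in increasing order. Then dim K = 2 and the simplices of K are:

  0-simplices (7): P, Q, R, S, T, U, V
  1-simplices (18): PR, PS, PT, PU, PV, QR, QS, QU, QV, RS, RT, RU, ST, SU, SV, TU, TV, UV
  2-simplices (12): PRS, PRT, PSU, PTV, PUV, QRS, QRU, QSV, QUV, RTU, STU, STV

so the chain groups are C_0 ≅ Z^7, C_1 ≅ Z^18, C_2 ≅ Z^12.

∂_1: C_1 → C_0 is given by ∂[p,q] = [q] − [p].
This gives a 7×18 integer matrix of rank 6; reducing to Smith normal form yields diagonal entries (1,1,1,1,1,1).

Boundary ∂_2: C_2 → C_1 maps a triangle to the signed sum of its edges. For instance
  ∂PUV = UV − PV + PU,
  ∂PRS = RS − PS + PR.
This gives a 18×12 integer matrix of rank 12; reducing to Smith normal form yields diagonal entries (1,1,1,1,1,1,1,1,1,1,1,2).

Computing H_k = (kernel of ∂_k) / (image of ∂_{k+1}):

  H_2: rank ker ∂_2 − rank ∂_3 = (12 − 12) − 0 = 0, and there is no ∂_3, so H_2 ≅ 0.

H_2 ≅ 0.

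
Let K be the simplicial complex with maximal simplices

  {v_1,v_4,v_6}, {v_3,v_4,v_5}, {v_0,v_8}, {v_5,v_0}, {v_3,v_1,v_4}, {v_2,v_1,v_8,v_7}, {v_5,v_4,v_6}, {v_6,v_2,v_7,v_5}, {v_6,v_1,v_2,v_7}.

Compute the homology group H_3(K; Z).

Order the vertices as v_0 < v_1 < v_2 < v_3 < v_4 < v_5 < v_6 < v_7 < v_8. Listing each simplex with vertices in this order, K has dimension 3 with simplices:

  0-simplices (9): [v_0], [v_1], [v_2], [v_3], [v_4], [v_5], [v_6], [v_7], [v_8]
  1-simplices (20): (20 of them)
  2-simplices (14): (14 of them)
  3-simplices (3): [v_1,v_2,v_6,v_7], [v_1,v_2,v_7,v_8], [v_2,v_5,v_6,v_7]

so the chain groups are C_0 ≅ Z^9, C_1 ≅ Z^20, C_2 ≅ Z^14, C_3 ≅ Z^3.

∂_1: C_1 → C_0 is given by ∂[p,q] = [q] − [p].
The 9×20 boundary matrix has rank 8 and Smith normal form diag(1,1,1,1,1,1,1,1).

The boundary map ∂_2: C_2 → C_1 maps a triangle to the signed sum of its edges. For instance
  ∂[v_2,v_5,v_7] = [v_5,v_7] − [v_2,v_7] + [v_2,v_5],
  ∂[v_1,v_7,v_8] = [v_7,v_8] − [v_1,v_8] + [v_1,v_7].
As a 20×14 matrix over Z this has rank 11, with invariant factors (1,1,1,1,1,1,1,1,1,1,1).

The boundary map ∂_3: C_3 → C_2 sends each 3-simplex σ to the alternating sum Σ_i (−1)^i (σ with its i-th vertex removed). For instance
  ∂[v_1,v_2,v_7,v_8] = [v_2,v_7,v_8] − [v_1,v_7,v_8] + [v_1,v_2,v_8] − [v_1,v_2,v_7],
  ∂[v_1,v_2,v_6,v_7] = [v_2,v_6,v_7] − [v_1,v_6,v_7] + [v_1,v_2,v_7] − [v_1,v_2,v_6].
The 14×3 boundary matrix has rank 3 and Smith normal form diag(1,1,1).

From H_k ≅ ker(∂_k) / im(∂_{k+1}) we obtain:

  H_3: rank ker ∂_3 − rank ∂_4 = (3 − 3) − 0 = 0, and there is no ∂_4, so H_3 ≅ 0.

H_3 = 0.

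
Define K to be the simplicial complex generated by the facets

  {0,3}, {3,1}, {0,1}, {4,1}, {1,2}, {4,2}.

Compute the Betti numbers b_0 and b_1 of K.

Order the vertices as 0 < 1 < 2 < 3 < 4. Listing each simplex with vertices in this order, K has dimension 1 with simplices:

  0-simplices (5): [0], [1], [2], [3], [4]
  1-simplices (6): [0,1], [0,3], [1,2], [1,3], [1,4], [2,4]

Hence C_0 ≅ Z^5, C_1 ≅ Z^6.

Boundary ∂_1: C_1 → C_0 is given by ∂[p,q] = [q] − [p]. For instance
  ∂[0,3] = [3] − [0].
This gives a 5×6 integer matrix of rank 4; reducing to Smith normal form yields diagonal entries (1,1,1,1).

Now H_k = ker ∂_k / im ∂_{k+1}, so:

  H_0: rank C_0 − rank ∂_1 = 5 − 4 = 1, and the invariant factors of ∂_1 are all 1, so H_0 = Z.
  H_1: rank ker ∂_1 − rank ∂_2 = (6 − 4) − 0 = 2, and there is no ∂_2, so H_1 = Z^2.

As a check, the Euler characteristic is 5 − 6 = -1, which agrees with 1 − 2 = -1.

Hence the Betti numbers are b_0 = 1, b_1 = 2.

b_0 = 1, b_1 = 2.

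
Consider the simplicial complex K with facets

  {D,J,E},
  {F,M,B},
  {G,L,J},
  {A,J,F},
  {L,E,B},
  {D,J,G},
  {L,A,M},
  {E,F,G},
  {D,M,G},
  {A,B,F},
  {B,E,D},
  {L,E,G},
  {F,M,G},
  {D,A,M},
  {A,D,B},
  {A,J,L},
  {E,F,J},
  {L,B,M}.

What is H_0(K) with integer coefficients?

K has 9 vertices, 27 edges, 18 triangles.
rank ∂_0 = 0, rank ∂_1 = 8 ⇒ b_0 = 9 − 0 − 8 = 1; all invariant factors of ∂_1 are 1 so no torsion. So H_0 = Z.

H_0 = Z.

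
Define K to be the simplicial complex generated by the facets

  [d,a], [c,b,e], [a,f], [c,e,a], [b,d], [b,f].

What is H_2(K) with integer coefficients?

Order the vertices as a < b < c < d < e < f. Listing each simplex with vertices in this order, K has dimension 2 with simplices:

  0-simplices (6): a, b, c, d, e, f
  1-simplices (9): ac, ad, ae, af, bc, bd, be, bf, ce
  2-simplices (2): ace, bce

giving chain groups C_0 ≅ Z^6, C_1 ≅ Z^9, C_2 ≅ Z^2.

∂_1: C_1 → C_0 maps an edge to its endpoints' difference, ∂[p,q] = q − p.
As a 6×9 matrix over Z this has rank 5, with invariant factors (1,1,1,1,1).

The boundary map ∂_2: C_2 → C_1 maps a triangle to the signed sum of its edges. For instance
  ∂ace = ce − ae + ac,
  ∂bce = ce − be + bc.
The resulting 9×2 matrix has rank 2, and its Smith normal form has invariant factors (1,1).

Now H_k = ker ∂_k / im ∂_{k+1}, so:

  H_2: rank ker ∂_2 − rank ∂_3 = (2 − 2) − 0 = 0, and there is no ∂_3, so H_2 = 0.

H_2 ≅ 0.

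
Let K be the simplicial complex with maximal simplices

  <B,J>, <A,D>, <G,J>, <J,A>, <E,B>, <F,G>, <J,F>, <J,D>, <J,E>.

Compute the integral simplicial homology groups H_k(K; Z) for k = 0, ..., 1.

We work with the vertex ordering A < B < D < E < F < G < J. The simplices of K, each written with vertices in increasing order, are:

  0-simplices (7): A, B, D, E, F, G, J
  1-simplices (9): AD, AJ, BE, BJ, DJ, EJ, FG, FJ, GJ

giving chain groups C_0 ≅ Z^7, C_1 ≅ Z^9.

Boundary ∂_1: C_1 → C_0 maps an edge to its endpoints' difference, ∂[p,q] = q − p.
The 7×9 boundary matrix has rank 6 and Smith normal form diag(1,1,1,1,1,1).

Now H_k = ker ∂_k / im ∂_{k+1}, so:

  H_0: rank C_0 − rank ∂_1 = 7 − 6 = 1, and the invariant factors of ∂_1 are all 1, so H_0 ≅ Z.
  H_1: rank ker ∂_1 − rank ∂_2 = (9 − 6) − 0 = 3, and there is no ∂_2, so H_1 ≅ Z^3.

(K is a triangulation of a wedge of 3 circles.)

H_0 ≅ Z,  H_1 ≅ Z^3.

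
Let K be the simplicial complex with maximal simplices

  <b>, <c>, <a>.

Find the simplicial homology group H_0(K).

Order the vertices as a < b < c. Listing each simplex with vertices in this order, K has dimension 0 with simplices:

  0-simplices (3): a, b, c

Hence C_0 ≅ Z^3.

Now H_k = ker ∂_k / im ∂_{k+1}, so:

  H_0: rank C_0 − rank ∂_1 = 3 − 0 = 3, and there is no ∂_1, so H_0 = Z^3.

H_0 ≅ Z^3.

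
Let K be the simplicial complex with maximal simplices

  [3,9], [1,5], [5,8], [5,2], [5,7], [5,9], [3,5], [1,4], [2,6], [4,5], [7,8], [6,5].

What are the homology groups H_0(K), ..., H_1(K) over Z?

Order the vertices as 1 < 2 < 3 < 4 < 5 < 6 < 7 < 8 < 9. Listing each simplex with vertices in this order, K has dimension 1 with simplices:

  0-simplices (9): [1], [2], [3], [4], [5], [6], [7], [8], [9]
  1-simplices (12): [1,4], [1,5], [2,5], [2,6], [3,5], [3,9], [4,5], [5,6], [5,7], [5,8], [5,9], [7,8]

so the chain groups are C_0 ≅ Z^9, C_1 ≅ Z^12.

The boundary map ∂_1: C_1 → C_0 sends each edge [p,q] (with p < q) to q − p.
As a 9×12 matrix over Z this has rank 8, with invariant factors (1,1,1,1,1,1,1,1).

Computing H_k = (kernel of ∂_k) / (image of ∂_{k+1}):

  H_0: rank C_0 − rank ∂_1 = 9 − 8 = 1, and the invariant factors of ∂_1 are all 1, so H_0 ≅ Z.
  H_1: rank ker ∂_1 − rank ∂_2 = (12 − 8) − 0 = 4, and there is no ∂_2, so H_1 ≅ Z^4.

As a check, the Euler characteristic is 9 − 12 = -3, which agrees with 1 − 4 = -3.
(K is a triangulation of a wedge of 4 circles.)

H_0 ≅ Z,  H_1 ≅ Z^4.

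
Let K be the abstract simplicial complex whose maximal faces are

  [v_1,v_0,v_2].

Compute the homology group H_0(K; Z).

H_0 = Z.

Take the total order v_0 < v_1 < v_2 on the vertex set. Then K (dimension 2) consists of the simplices:

  0-simplices (3): [v_0], [v_1], [v_2]
  1-simplices (3): [v_0,v_1], [v_0,v_2], [v_1,v_2]
  2-simplices (1): [v_0,v_1,v_2]

Hence C_0 ≅ Z^3, C_1 ≅ Z^3, C_2 ≅ Z^1.

The boundary map ∂_1: C_1 → C_0 sends each edge [p,q] (with p < q) to q − p.
The 3×3 boundary matrix has rank 2 and Smith normal form diag(1,1).

∂_2: C_2 → C_1 acts by ∂[p,q,r] = [q,r] − [p,r] + [p,q]. For instance
  ∂[v_0,v_1,v_2] = [v_1,v_2] − [v_0,v_2] + [v_0,v_1].
The resulting 3×1 matrix has rank 1, and its Smith normal form has invariant factors (1).

Reading off H_k = ker ∂_k / im ∂_{k+1}:

  H_0: rank C_0 − rank ∂_1 = 3 − 2 = 1, and the invariant factors of ∂_1 are all 1, so H_0 ≅ Z.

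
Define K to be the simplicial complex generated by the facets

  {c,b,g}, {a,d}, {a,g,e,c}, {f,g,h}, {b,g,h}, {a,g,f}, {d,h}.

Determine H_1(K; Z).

H_1 ≅ Z.

We work with the vertex ordering a < b < c < d < e < f < g < h. The simplices of K, each written with vertices in increasing order, are:

  0-simplices (8): a, b, c, d, e, f, g, h
  1-simplices (15): ac, ad, ae, af, ag, bc, bg, bh, ce, cg, dh, eg, fg, fh, gh
  2-simplices (8): ace, acg, aeg, afg, bcg, bgh, ceg, fgh
  3-simplices (1): aceg

so the chain groups are C_0 ≅ Z^8, C_1 ≅ Z^15, C_2 ≅ Z^8, C_3 ≅ Z^1.

Boundary ∂_1: C_1 → C_0 maps an edge to its endpoints' difference, ∂[p,q] = q − p. For instance
  ∂ad = d − a.
The 8×15 boundary matrix has rank 7 and Smith normal form diag(1,1,1,1,1,1,1).

Boundary ∂_2: C_2 → C_1 maps a triangle to the signed sum of its edges. For instance
  ∂aeg = eg − ag + ae,
  ∂bgh = gh − bh + bg.
As a 15×8 matrix over Z this has rank 7, with invariant factors (1,1,1,1,1,1,1).

The boundary map ∂_3: C_3 → C_2 sends each 3-simplex σ to the alternating sum Σ_i (−1)^i (σ with its i-th vertex removed). For instance
  ∂aceg = ceg − aeg + acg − ace.
The resulting 8×1 matrix has rank 1, and its Smith normal form has invariant factors (1).

From H_k ≅ ker(∂_k) / im(∂_{k+1}) we obtain:

  H_1: rank ker ∂_1 − rank ∂_2 = (15 − 7) − 7 = 1, and the invariant factors of ∂_2 are all 1, so H_1 = Z.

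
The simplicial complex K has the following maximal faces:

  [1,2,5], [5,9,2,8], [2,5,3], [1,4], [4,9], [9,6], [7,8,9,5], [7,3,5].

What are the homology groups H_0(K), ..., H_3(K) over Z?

H_0 ≅ Z,  H_1 ≅ Z,  H_2 = 0,  H_3 = 0.

Fix the vertex order 1 < 2 < 3 < 4 < 5 < 6 < 7 < 8 < 9 and write every simplex with vertices in increasing order. Then dim K = 3 and the simplices of K are:

  0-simplices (9): [1], [2], [3], [4], [5], [6], [7], [8], [9]
  1-simplices (17): [1,2], [1,4], [1,5], [2,3], [2,5], [2,8], [2,9], [3,5], [3,7], [4,9], [5,7], [5,8], [5,9], [6,9], [7,8], [7,9], [8,9]
  2-simplices (10): [1,2,5], [2,3,5], [2,5,8], [2,5,9], [2,8,9], [3,5,7], [5,7,8], [5,7,9], [5,8,9], [7,8,9]
  3-simplices (2): [2,5,8,9], [5,7,8,9]

so the chain groups are C_0 ≅ Z^9, C_1 ≅ Z^17, C_2 ≅ Z^10, C_3 ≅ Z^2.

Boundary ∂_1: C_1 → C_0 is given by ∂[p,q] = [q] − [p]. For instance
  ∂[5,7] = [7] − [5].
The resulting 9×17 matrix has rank 8, and its Smith normal form has invariant factors (1,1,1,1,1,1,1,1).

Boundary ∂_2: C_2 → C_1 maps a triangle to the signed sum of its edges. For instance
  ∂[2,5,8] = [5,8] − [2,8] + [2,5],
  ∂[7,8,9] = [8,9] − [7,9] + [7,8].
The resulting 17×10 matrix has rank 8, and its Smith normal form has invariant factors (1,1,1,1,1,1,1,1).

The boundary map ∂_3: C_3 → C_2 sends each 3-simplex σ to the alternating sum Σ_i (−1)^i (σ with its i-th vertex removed). For instance
  ∂[2,5,8,9] = [5,8,9] − [2,8,9] + [2,5,9] − [2,5,8],
  ∂[5,7,8,9] = [7,8,9] − [5,8,9] + [5,7,9] − [5,7,8].
As a 10×2 matrix over Z this has rank 2, with invariant factors (1,1).

From H_k ≅ ker(∂_k) / im(∂_{k+1}) we obtain:

  H_0: rank C_0 − rank ∂_1 = 9 − 8 = 1, and the invariant factors of ∂_1 are all 1, so H_0 = Z.
  H_1: rank ker ∂_1 − rank ∂_2 = (17 − 8) − 8 = 1, and the invariant factors of ∂_2 are all 1, so H_1 = Z.
  H_2: rank ker ∂_2 − rank ∂_3 = (10 − 8) − 2 = 0, and the invariant factors of ∂_3 are all 1, so H_2 = 0.
  H_3: rank ker ∂_3 − rank ∂_4 = (2 − 2) − 0 = 0, and there is no ∂_4, so H_3 = 0.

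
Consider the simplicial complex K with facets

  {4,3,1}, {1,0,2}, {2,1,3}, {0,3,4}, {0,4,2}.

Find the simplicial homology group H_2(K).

H_2 ≅ 0.

We work with the vertex ordering 0 < 1 < 2 < 3 < 4. The simplices of K, each written with vertices in increasing order, are:

  0-simplices (5): [0], [1], [2], [3], [4]
  1-simplices (10): [0,1], [0,2], [0,3], [0,4], [1,2], [1,3], [1,4], [2,3], [2,4], [3,4]
  2-simplices (5): [0,1,2], [0,2,4], [0,3,4], [1,2,3], [1,3,4]

Hence C_0 ≅ Z^5, C_1 ≅ Z^10, C_2 ≅ Z^5.

The boundary map ∂_1: C_1 → C_0 sends each edge [p,q] (with p < q) to q − p.
The 5×10 boundary matrix has rank 4 and Smith normal form diag(1,1,1,1).

∂_2: C_2 → C_1 acts by ∂[p,q,r] = [q,r] − [p,r] + [p,q]. For instance
  ∂[0,1,2] = [1,2] − [0,2] + [0,1],
  ∂[1,3,4] = [3,4] − [1,4] + [1,3].
The resulting 10×5 matrix has rank 5, and its Smith normal form has invariant factors (1,1,1,1,1).

From H_k ≅ ker(∂_k) / im(∂_{k+1}) we obtain:

  H_2: rank ker ∂_2 − rank ∂_3 = (5 − 5) − 0 = 0, and there is no ∂_3, so H_2 ≅ 0.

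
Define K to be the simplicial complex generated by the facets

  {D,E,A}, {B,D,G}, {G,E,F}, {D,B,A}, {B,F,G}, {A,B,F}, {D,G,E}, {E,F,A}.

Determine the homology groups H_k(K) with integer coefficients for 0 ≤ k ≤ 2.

Take the total order A < B < D < E < F < G on the vertex set. Then K (dimension 2) consists of the simplices:

  0-simplices (6): A, B, D, E, F, G
  1-simplices (12): AB, AD, AE, AF, BD, BF, BG, DE, DG, EF, EG, FG
  2-simplices (8): ABD, ABF, ADE, AEF, BDG, BFG, DEG, EFG

giving chain groups C_0 ≅ Z^6, C_1 ≅ Z^12, C_2 ≅ Z^8.

The boundary map ∂_1: C_1 → C_0 maps an edge to its endpoints' difference, ∂[p,q] = q − p.
The resulting 6×12 matrix has rank 5, and its Smith normal form has invariant factors (1,1,1,1,1).

∂_2: C_2 → C_1 sends each 2-simplex [p,q,r] to [q,r] − [p,r] + [p,q]. For instance
  ∂ABF = BF − AF + AB,
  ∂BFG = FG − BG + BF.
As a 12×8 matrix over Z this has rank 7, with invariant factors (1,1,1,1,1,1,1).

From H_k ≅ ker(∂_k) / im(∂_{k+1}) we obtain:

  H_0: rank C_0 − rank ∂_1 = 6 − 5 = 1, and the invariant factors of ∂_1 are all 1, so H_0 ≅ Z.
  H_1: rank ker ∂_1 − rank ∂_2 = (12 − 5) − 7 = 0, and the invariant factors of ∂_2 are all 1, so H_1 ≅ 0.
  H_2: rank ker ∂_2 − rank ∂_3 = (8 − 7) − 0 = 1, and there is no ∂_3, so H_2 ≅ Z.

H_0 ≅ Z,  H_1 = 0,  H_2 ≅ Z.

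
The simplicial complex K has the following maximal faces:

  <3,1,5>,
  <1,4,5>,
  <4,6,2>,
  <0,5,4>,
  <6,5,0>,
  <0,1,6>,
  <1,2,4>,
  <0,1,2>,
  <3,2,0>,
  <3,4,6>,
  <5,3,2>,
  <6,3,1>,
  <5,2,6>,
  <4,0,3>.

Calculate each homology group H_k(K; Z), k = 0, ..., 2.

We work with the vertex ordering 0 < 1 < 2 < 3 < 4 < 5 < 6. The simplices of K, each written with vertices in increasing order, are:

  0-simplices (7): [0], [1], [2], [3], [4], [5], [6]
  1-simplices (21): [0,1], [0,2], [0,3], [0,4], [0,5], [0,6], [1,2], [1,3], [1,4], [1,5], [1,6], [2,3], [2,4], [2,5], [2,6], [3,4], [3,5], [3,6], [4,5], [4,6], [5,6]
  2-simplices (14): [0,1,2], [0,1,6], [0,2,3], [0,3,4], [0,4,5], [0,5,6], [1,2,4], [1,3,5], [1,3,6], [1,4,5], [2,3,5], [2,4,6], [2,5,6], [3,4,6]

so the chain groups are C_0 ≅ Z^7, C_1 ≅ Z^21, C_2 ≅ Z^14.

Boundary ∂_1: C_1 → C_0 maps an edge to its endpoints' difference, ∂[p,q] = q − p. For instance
  ∂[1,3] = [3] − [1].
The resulting 7×21 matrix has rank 6, and its Smith normal form has invariant factors (1,1,1,1,1,1).

∂_2: C_2 → C_1 sends each 2-simplex [p,q,r] to [q,r] − [p,r] + [p,q]. For instance
  ∂[2,5,6] = [5,6] − [2,6] + [2,5],
  ∂[0,2,3] = [2,3] − [0,3] + [0,2].
The 21×14 boundary matrix has rank 13 and Smith normal form diag(1,1,1,1,1,1,1,1,1,1,1,1,1).

Now H_k = ker ∂_k / im ∂_{k+1}, so:

  H_0: rank C_0 − rank ∂_1 = 7 − 6 = 1, and the invariant factors of ∂_1 are all 1, so H_0 ≅ Z.
  H_1: rank ker ∂_1 − rank ∂_2 = (21 − 6) − 13 = 2, and the invariant factors of ∂_2 are all 1, so H_1 ≅ Z^2.
  H_2: rank ker ∂_2 − rank ∂_3 = (14 − 13) − 0 = 1, and there is no ∂_3, so H_2 ≅ Z.

H_0 = Z,  H_1 = Z^2,  H_2 = Z.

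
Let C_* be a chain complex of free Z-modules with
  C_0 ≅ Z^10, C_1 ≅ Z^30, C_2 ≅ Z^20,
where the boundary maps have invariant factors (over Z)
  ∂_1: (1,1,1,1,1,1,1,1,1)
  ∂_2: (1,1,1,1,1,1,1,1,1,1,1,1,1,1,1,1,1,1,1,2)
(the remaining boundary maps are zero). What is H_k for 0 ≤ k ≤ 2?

H_0: b_0 = 10 − 0 − 9 = 1; torsion from ∂_1 factors > 1: none. So H_0 ≅ Z.
H_1: b_1 = 30 − 9 − 20 = 1; torsion from ∂_2 factors > 1: [2]. So H_1 ≅ Z ⊕ Z/2.
H_2: b_2 = 20 − 20 − 0 = 0; torsion from ∂_3 factors > 1: none. So H_2 ≅ 0.

H_0 ≅ Z,  H_1 ≅ Z ⊕ Z/2,  H_2 = 0.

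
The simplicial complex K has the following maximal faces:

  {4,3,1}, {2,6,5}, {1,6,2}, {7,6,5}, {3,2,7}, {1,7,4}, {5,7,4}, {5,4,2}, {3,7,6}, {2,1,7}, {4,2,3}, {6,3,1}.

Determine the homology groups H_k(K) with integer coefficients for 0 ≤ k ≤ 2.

We work with the vertex ordering 1 < 2 < 3 < 4 < 5 < 6 < 7. The simplices of K, each written with vertices in increasing order, are:

  0-simplices (7): [1], [2], [3], [4], [5], [6], [7]
  1-simplices (18): [1,2], [1,3], [1,4], [1,6], [1,7], [2,3], [2,4], [2,5], [2,6], [2,7], [3,4], [3,6], [3,7], [4,5], [4,7], [5,6], [5,7], [6,7]
  2-simplices (12): [1,2,6], [1,2,7], [1,3,4], [1,3,6], [1,4,7], [2,3,4], [2,3,7], [2,4,5], [2,5,6], [3,6,7], [4,5,7], [5,6,7]

Hence C_0 ≅ Z^7, C_1 ≅ Z^18, C_2 ≅ Z^12.

The boundary map ∂_1: C_1 → C_0 sends each edge [p,q] (with p < q) to q − p.
As a 7×18 matrix over Z this has rank 6, with invariant factors (1,1,1,1,1,1).

∂_2: C_2 → C_1 maps a triangle to the signed sum of its edges. For instance
  ∂[1,3,6] = [3,6] − [1,6] + [1,3],
  ∂[2,3,4] = [3,4] − [2,4] + [2,3].
As a 18×12 matrix over Z this has rank 12, with invariant factors (1,1,1,1,1,1,1,1,1,1,1,2).

Computing H_k = (kernel of ∂_k) / (image of ∂_{k+1}):

  H_0: rank C_0 − rank ∂_1 = 7 − 6 = 1, and the invariant factors of ∂_1 are all 1, so H_0 = Z.
  H_1: rank ker ∂_1 − rank ∂_2 = (18 − 6) − 12 = 0, and ∂_2 has invariant factor 2 > 1, so H_1 = Z/2Z.
  H_2: rank ker ∂_2 − rank ∂_3 = (12 − 12) − 0 = 0, and there is no ∂_3, so H_2 = 0.

As a check, the Euler characteristic is 7 − 18 + 12 = 1, which agrees with 1 − 0 + 0 = 1.

H_0 = Z,  H_1 = Z/2Z,  H_2 = 0.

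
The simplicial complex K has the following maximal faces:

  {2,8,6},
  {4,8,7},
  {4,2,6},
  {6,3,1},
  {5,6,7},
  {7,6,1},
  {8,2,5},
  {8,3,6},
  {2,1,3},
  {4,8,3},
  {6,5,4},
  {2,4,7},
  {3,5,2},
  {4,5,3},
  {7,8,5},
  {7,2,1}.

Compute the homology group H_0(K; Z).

H_0 = Z.

Order the vertices as 1 < 2 < 3 < 4 < 5 < 6 < 7 < 8. Listing each simplex with vertices in this order, K has dimension 2 with simplices:

  0-simplices (8): [1], [2], [3], [4], [5], [6], [7], [8]
  1-simplices (24): (24 of them)
  2-simplices (16): [1,2,3], [1,2,7], [1,3,6], [1,6,7], [2,3,5], [2,4,6], [2,4,7], [2,5,8], [2,6,8], [3,4,5], [3,4,8], [3,6,8], [4,5,6], [4,7,8], [5,6,7], [5,7,8]

Hence C_0 ≅ Z^8, C_1 ≅ Z^24, C_2 ≅ Z^16.

Boundary ∂_1: C_1 → C_0 sends each edge [p,q] (with p < q) to q − p. For instance
  ∂[3,4] = [4] − [3].
As a 8×24 matrix over Z this has rank 7, with invariant factors (1,1,1,1,1,1,1).

Boundary ∂_2: C_2 → C_1 maps a triangle to the signed sum of its edges. For instance
  ∂[2,6,8] = [6,8] − [2,8] + [2,6],
  ∂[1,6,7] = [6,7] − [1,7] + [1,6].
The 24×16 boundary matrix has rank 15 and Smith normal form diag(1,1,1,1,1,1,1,1,1,1,1,1,1,1,1).

Now H_k = ker ∂_k / im ∂_{k+1}, so:

  H_0: rank C_0 − rank ∂_1 = 8 − 7 = 1, and the invariant factors of ∂_1 are all 1, so H_0 = Z.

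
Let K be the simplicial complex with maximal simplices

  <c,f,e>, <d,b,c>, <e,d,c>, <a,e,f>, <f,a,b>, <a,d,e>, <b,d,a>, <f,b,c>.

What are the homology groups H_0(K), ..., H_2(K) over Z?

Fix the vertex order a < b < c < d < e < f and write every simplex with vertices in increasing order. Then dim K = 2 and the simplices of K are:

  0-simplices (6): a, b, c, d, e, f
  1-simplices (12): ab, ad, ae, af, bc, bd, bf, cd, ce, cf, de, ef
  2-simplices (8): abd, abf, ade, aef, bcd, bcf, cde, cef

so the chain groups are C_0 ≅ Z^6, C_1 ≅ Z^12, C_2 ≅ Z^8.

The boundary map ∂_1: C_1 → C_0 is given by ∂[p,q] = [q] − [p]. For instance
  ∂ce = e − c.
The 6×12 boundary matrix has rank 5 and Smith normal form diag(1,1,1,1,1).

Boundary ∂_2: C_2 → C_1 acts by ∂[p,q,r] = [q,r] − [p,r] + [p,q]. For instance
  ∂abd = bd − ad + ab,
  ∂aef = ef − af + ae.
This gives a 12×8 integer matrix of rank 7; reducing to Smith normal form yields diagonal entries (1,1,1,1,1,1,1).

From H_k ≅ ker(∂_k) / im(∂_{k+1}) we obtain:

  H_0: rank C_0 − rank ∂_1 = 6 − 5 = 1, and the invariant factors of ∂_1 are all 1, so H_0 = Z.
  H_1: rank ker ∂_1 − rank ∂_2 = (12 − 5) − 7 = 0, and the invariant factors of ∂_2 are all 1, so H_1 = 0.
  H_2: rank ker ∂_2 − rank ∂_3 = (8 − 7) − 0 = 1, and there is no ∂_3, so H_2 = Z.

(K is a triangulation of the 2-sphere S^2.)

H_0 = Z,  H_1 = 0,  H_2 = Z.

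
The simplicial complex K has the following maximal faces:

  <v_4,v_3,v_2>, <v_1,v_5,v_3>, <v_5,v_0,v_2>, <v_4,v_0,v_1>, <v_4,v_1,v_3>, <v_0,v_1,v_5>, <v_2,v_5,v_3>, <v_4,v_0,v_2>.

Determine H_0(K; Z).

Fix the vertex order v_0 < v_1 < v_2 < v_3 < v_4 < v_5 and write every simplex with vertices in increasing order. Then dim K = 2 and the simplices of K are:

  0-simplices (6): [v_0], [v_1], [v_2], [v_3], [v_4], [v_5]
  1-simplices (12): [v_0,v_1], [v_0,v_2], [v_0,v_4], [v_0,v_5], [v_1,v_3], [v_1,v_4], [v_1,v_5], [v_2,v_3], [v_2,v_4], [v_2,v_5], [v_3,v_4], [v_3,v_5]
  2-simplices (8): [v_0,v_1,v_4], [v_0,v_1,v_5], [v_0,v_2,v_4], [v_0,v_2,v_5], [v_1,v_3,v_4], [v_1,v_3,v_5], [v_2,v_3,v_4], [v_2,v_3,v_5]

giving chain groups C_0 ≅ Z^6, C_1 ≅ Z^12, C_2 ≅ Z^8.

The boundary map ∂_1: C_1 → C_0 sends each edge [p,q] (with p < q) to q − p.
As a 6×12 matrix over Z this has rank 5, with invariant factors (1,1,1,1,1).

∂_2: C_2 → C_1 sends each 2-simplex [p,q,r] to [q,r] − [p,r] + [p,q]. For instance
  ∂[v_0,v_2,v_4] = [v_2,v_4] − [v_0,v_4] + [v_0,v_2],
  ∂[v_0,v_1,v_5] = [v_1,v_5] − [v_0,v_5] + [v_0,v_1].
This gives a 12×8 integer matrix of rank 7; reducing to Smith normal form yields diagonal entries (1,1,1,1,1,1,1).

Reading off H_k = ker ∂_k / im ∂_{k+1}:

  H_0: rank C_0 − rank ∂_1 = 6 − 5 = 1, and the invariant factors of ∂_1 are all 1, so H_0 ≅ Z.

H_0 = Z.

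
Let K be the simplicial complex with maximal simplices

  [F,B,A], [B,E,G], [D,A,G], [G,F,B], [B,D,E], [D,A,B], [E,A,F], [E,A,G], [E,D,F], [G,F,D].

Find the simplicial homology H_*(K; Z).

H_0 = Z,  H_1 = Z/2,  H_2 = 0.

Fix the vertex order A < B < D < E < F < G and write every simplex with vertices in increasing order. Then dim K = 2 and the simplices of K are:

  0-simplices (6): A, B, D, E, F, G
  1-simplices (15): AB, AD, AE, AF, AG, BD, BE, BF, BG, DE, DF, DG, EF, EG, FG
  2-simplices (10): ABD, ABF, ADG, AEF, AEG, BDE, BEG, BFG, DEF, DFG

giving chain groups C_0 ≅ Z^6, C_1 ≅ Z^15, C_2 ≅ Z^10.

The boundary map ∂_1: C_1 → C_0 is given by ∂[p,q] = [q] − [p]. For instance
  ∂AF = F − A.
This gives a 6×15 integer matrix of rank 5; reducing to Smith normal form yields diagonal entries (1,1,1,1,1).

The boundary map ∂_2: C_2 → C_1 sends each 2-simplex [p,q,r] to [q,r] − [p,r] + [p,q]. For instance
  ∂ABD = BD − AD + AB,
  ∂AEG = EG − AG + AE.
As a 15×10 matrix over Z this has rank 10, with invariant factors (1,1,1,1,1,1,1,1,1,2).

From H_k ≅ ker(∂_k) / im(∂_{k+1}) we obtain:

  H_0: rank C_0 − rank ∂_1 = 6 − 5 = 1, and the invariant factors of ∂_1 are all 1, so H_0 ≅ Z.
  H_1: rank ker ∂_1 − rank ∂_2 = (15 − 5) − 10 = 0, and ∂_2 has invariant factor 2 > 1, so H_1 ≅ Z/2.
  H_2: rank ker ∂_2 − rank ∂_3 = (10 − 10) − 0 = 0, and there is no ∂_3, so H_2 ≅ 0.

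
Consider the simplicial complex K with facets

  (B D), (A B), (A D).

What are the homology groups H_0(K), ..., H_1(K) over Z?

We work with the vertex ordering A < B < D. The simplices of K, each written with vertices in increasing order, are:

  0-simplices (3): A, B, D
  1-simplices (3): AB, AD, BD

giving chain groups C_0 ≅ Z^3, C_1 ≅ Z^3.

The boundary map ∂_1: C_1 → C_0 sends each edge [p,q] (with p < q) to q − p. For instance
  ∂AB = B − A.
This gives a 3×3 integer matrix of rank 2; reducing to Smith normal form yields diagonal entries (1,1).

Reading off H_k = ker ∂_k / im ∂_{k+1}:

  H_0: rank C_0 − rank ∂_1 = 3 − 2 = 1, and the invariant factors of ∂_1 are all 1, so H_0 ≅ Z.
  H_1: rank ker ∂_1 − rank ∂_2 = (3 − 2) − 0 = 1, and there is no ∂_2, so H_1 ≅ Z.

(K is a triangulation of the circle S^1.)

H_0 ≅ Z,  H_1 ≅ Z.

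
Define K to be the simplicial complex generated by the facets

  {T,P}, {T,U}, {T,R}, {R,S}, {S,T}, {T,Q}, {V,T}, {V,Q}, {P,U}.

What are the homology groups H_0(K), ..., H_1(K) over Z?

H_0 ≅ Z,  H_1 ≅ Z^3.

K has 7 vertices, 9 edges.
rank ∂_0 = 0, rank ∂_1 = 6 ⇒ b_0 = 7 − 0 − 6 = 1; all invariant factors of ∂_1 are 1 so no torsion. So H_0 ≅ Z.
rank ∂_1 = 6, rank ∂_2 = 0 ⇒ b_1 = 9 − 6 − 0 = 3. So H_1 ≅ Z^3.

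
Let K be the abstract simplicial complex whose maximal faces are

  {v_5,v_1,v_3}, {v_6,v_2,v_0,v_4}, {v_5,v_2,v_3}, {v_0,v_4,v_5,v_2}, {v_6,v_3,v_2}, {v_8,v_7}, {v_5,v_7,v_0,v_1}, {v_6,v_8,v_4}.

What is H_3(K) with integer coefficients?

Fix the vertex order v_0 < v_1 < v_2 < v_3 < v_4 < v_5 < v_6 < v_7 < v_8 and write every simplex with vertices in increasing order. Then dim K = 3 and the simplices of K are:

  0-simplices (9): [v_0], [v_1], [v_2], [v_3], [v_4], [v_5], [v_6], [v_7], [v_8]
  1-simplices (21): (21 of them)
  2-simplices (15): (15 of them)
  3-simplices (3): [v_0,v_1,v_5,v_7], [v_0,v_2,v_4,v_5], [v_0,v_2,v_4,v_6]

giving chain groups C_0 ≅ Z^9, C_1 ≅ Z^21, C_2 ≅ Z^15, C_3 ≅ Z^3.

Boundary ∂_1: C_1 → C_0 maps an edge to its endpoints' difference, ∂[p,q] = q − p.
The 9×21 boundary matrix has rank 8 and Smith normal form diag(1,1,1,1,1,1,1,1).

Boundary ∂_2: C_2 → C_1 acts by ∂[p,q,r] = [q,r] − [p,r] + [p,q]. For instance
  ∂[v_0,v_2,v_5] = [v_2,v_5] − [v_0,v_5] + [v_0,v_2],
  ∂[v_4,v_6,v_8] = [v_6,v_8] − [v_4,v_8] + [v_4,v_6].
As a 21×15 matrix over Z this has rank 12, with invariant factors (1,1,1,1,1,1,1,1,1,1,1,1).

The boundary map ∂_3: C_3 → C_2 sends each 3-simplex σ to the alternating sum Σ_i (−1)^i (σ with its i-th vertex removed). For instance
  ∂[v_0,v_2,v_4,v_5] = [v_2,v_4,v_5] − [v_0,v_4,v_5] + [v_0,v_2,v_5] − [v_0,v_2,v_4],
  ∂[v_0,v_1,v_5,v_7] = [v_1,v_5,v_7] − [v_0,v_5,v_7] + [v_0,v_1,v_7] − [v_0,v_1,v_5].
This gives a 15×3 integer matrix of rank 3; reducing to Smith normal form yields diagonal entries (1,1,1).

Now H_k = ker ∂_k / im ∂_{k+1}, so:

  H_3: rank ker ∂_3 − rank ∂_4 = (3 − 3) − 0 = 0, and there is no ∂_4, so H_3 = 0.

H_3 ≅ 0.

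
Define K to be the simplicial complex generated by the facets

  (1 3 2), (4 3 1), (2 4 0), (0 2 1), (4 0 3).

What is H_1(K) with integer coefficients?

Take the total order 0 < 1 < 2 < 3 < 4 on the vertex set. Then K (dimension 2) consists of the simplices:

  0-simplices (5): [0], [1], [2], [3], [4]
  1-simplices (10): [0,1], [0,2], [0,3], [0,4], [1,2], [1,3], [1,4], [2,3], [2,4], [3,4]
  2-simplices (5): [0,1,2], [0,2,4], [0,3,4], [1,2,3], [1,3,4]

giving chain groups C_0 ≅ Z^5, C_1 ≅ Z^10, C_2 ≅ Z^5.

Boundary ∂_1: C_1 → C_0 sends each edge [p,q] (with p < q) to q − p. For instance
  ∂[1,2] = [2] − [1].
As a 5×10 matrix over Z this has rank 4, with invariant factors (1,1,1,1).

The boundary map ∂_2: C_2 → C_1 sends each 2-simplex [p,q,r] to [q,r] − [p,r] + [p,q]. For instance
  ∂[0,1,2] = [1,2] − [0,2] + [0,1],
  ∂[0,3,4] = [3,4] − [0,4] + [0,3].
The resulting 10×5 matrix has rank 5, and its Smith normal form has invariant factors (1,1,1,1,1).

From H_k ≅ ker(∂_k) / im(∂_{k+1}) we obtain:

  H_1: rank ker ∂_1 − rank ∂_2 = (10 − 4) − 5 = 1, and the invariant factors of ∂_2 are all 1, so H_1 = Z.

H_1 ≅ Z.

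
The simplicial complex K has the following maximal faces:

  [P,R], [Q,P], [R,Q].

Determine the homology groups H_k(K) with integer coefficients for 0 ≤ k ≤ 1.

Fix the vertex order P < Q < R and write every simplex with vertices in increasing order. Then dim K = 1 and the simplices of K are:

  0-simplices (3): P, Q, R
  1-simplices (3): PQ, PR, QR

so the chain groups are C_0 ≅ Z^3, C_1 ≅ Z^3.

Boundary ∂_1: C_1 → C_0 is given by ∂[p,q] = [q] − [p]. For instance
  ∂PQ = Q − P.
The resulting 3×3 matrix has rank 2, and its Smith normal form has invariant factors (1,1).

From H_k ≅ ker(∂_k) / im(∂_{k+1}) we obtain:

  H_0: rank C_0 − rank ∂_1 = 3 − 2 = 1, and the invariant factors of ∂_1 are all 1, so H_0 ≅ Z.
  H_1: rank ker ∂_1 − rank ∂_2 = (3 − 2) − 0 = 1, and there is no ∂_2, so H_1 ≅ Z.

H_0 = Z,  H_1 = Z.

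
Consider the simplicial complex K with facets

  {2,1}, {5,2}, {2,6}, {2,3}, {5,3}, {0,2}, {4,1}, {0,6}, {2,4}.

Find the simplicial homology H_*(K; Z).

H_0 = Z,  H_1 = Z^3.

Fix the vertex order 0 < 1 < 2 < 3 < 4 < 5 < 6 and write every simplex with vertices in increasing order. Then dim K = 1 and the simplices of K are:

  0-simplices (7): [0], [1], [2], [3], [4], [5], [6]
  1-simplices (9): [0,2], [0,6], [1,2], [1,4], [2,3], [2,4], [2,5], [2,6], [3,5]

giving chain groups C_0 ≅ Z^7, C_1 ≅ Z^9.

The boundary map ∂_1: C_1 → C_0 maps an edge to its endpoints' difference, ∂[p,q] = q − p.
As a 7×9 matrix over Z this has rank 6, with invariant factors (1,1,1,1,1,1).

Now H_k = ker ∂_k / im ∂_{k+1}, so:

  H_0: rank C_0 − rank ∂_1 = 7 − 6 = 1, and the invariant factors of ∂_1 are all 1, so H_0 ≅ Z.
  H_1: rank ker ∂_1 − rank ∂_2 = (9 − 6) − 0 = 3, and there is no ∂_2, so H_1 ≅ Z^3.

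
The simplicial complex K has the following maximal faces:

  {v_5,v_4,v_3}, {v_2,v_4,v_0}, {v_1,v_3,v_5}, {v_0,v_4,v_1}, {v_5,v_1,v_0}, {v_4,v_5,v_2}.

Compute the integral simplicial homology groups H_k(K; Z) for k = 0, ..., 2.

Fix the vertex order v_0 < v_1 < v_2 < v_3 < v_4 < v_5 and write every simplex with vertices in increasing order. Then dim K = 2 and the simplices of K are:

  0-simplices (6): [v_0], [v_1], [v_2], [v_3], [v_4], [v_5]
  1-simplices (12): [v_0,v_1], [v_0,v_2], [v_0,v_4], [v_0,v_5], [v_1,v_3], [v_1,v_4], [v_1,v_5], [v_2,v_4], [v_2,v_5], [v_3,v_4], [v_3,v_5], [v_4,v_5]
  2-simplices (6): [v_0,v_1,v_4], [v_0,v_1,v_5], [v_0,v_2,v_4], [v_1,v_3,v_5], [v_2,v_4,v_5], [v_3,v_4,v_5]

so the chain groups are C_0 ≅ Z^6, C_1 ≅ Z^12, C_2 ≅ Z^6.

Boundary ∂_1: C_1 → C_0 is given by ∂[p,q] = [q] − [p]. For instance
  ∂[v_0,v_2] = [v_2] − [v_0].
The 6×12 boundary matrix has rank 5 and Smith normal form diag(1,1,1,1,1).

Boundary ∂_2: C_2 → C_1 acts by ∂[p,q,r] = [q,r] − [p,r] + [p,q]. For instance
  ∂[v_1,v_3,v_5] = [v_3,v_5] − [v_1,v_5] + [v_1,v_3],
  ∂[v_0,v_1,v_4] = [v_1,v_4] − [v_0,v_4] + [v_0,v_1].
As a 12×6 matrix over Z this has rank 6, with invariant factors (1,1,1,1,1,1).

Reading off H_k = ker ∂_k / im ∂_{k+1}:

  H_0: rank C_0 − rank ∂_1 = 6 − 5 = 1, and the invariant factors of ∂_1 are all 1, so H_0 = Z.
  H_1: rank ker ∂_1 − rank ∂_2 = (12 − 5) − 6 = 1, and the invariant factors of ∂_2 are all 1, so H_1 = Z.
  H_2: rank ker ∂_2 − rank ∂_3 = (6 − 6) − 0 = 0, and there is no ∂_3, so H_2 = 0.

As a check, the Euler characteristic is 6 − 12 + 6 = 0, which agrees with 1 − 1 + 0 = 0.

H_0 ≅ Z,  H_1 ≅ Z,  H_2 = 0.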